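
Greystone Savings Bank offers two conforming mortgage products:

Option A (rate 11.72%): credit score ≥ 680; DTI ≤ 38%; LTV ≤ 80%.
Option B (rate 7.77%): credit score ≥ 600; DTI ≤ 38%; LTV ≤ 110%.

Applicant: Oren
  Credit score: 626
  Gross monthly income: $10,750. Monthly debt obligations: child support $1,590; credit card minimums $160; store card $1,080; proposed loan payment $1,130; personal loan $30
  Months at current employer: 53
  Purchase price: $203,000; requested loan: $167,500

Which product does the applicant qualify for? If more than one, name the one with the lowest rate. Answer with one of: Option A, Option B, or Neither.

Total debts = (1,590 + 160 + 1,080 + 1,130 + 30) = 3,990; DTI = 3,990/10,750 = 37.1%.
LTV = 167,500/203,000 = 82.5%.
Option A: score 626 < 680; DTI 37.1% ≤ 38%; LTV 82.5% > 80% → does not qualify.
Option B: score 626 ≥ 600; DTI 37.1% ≤ 38%; LTV 82.5% ≤ 110% → qualifies.

Option B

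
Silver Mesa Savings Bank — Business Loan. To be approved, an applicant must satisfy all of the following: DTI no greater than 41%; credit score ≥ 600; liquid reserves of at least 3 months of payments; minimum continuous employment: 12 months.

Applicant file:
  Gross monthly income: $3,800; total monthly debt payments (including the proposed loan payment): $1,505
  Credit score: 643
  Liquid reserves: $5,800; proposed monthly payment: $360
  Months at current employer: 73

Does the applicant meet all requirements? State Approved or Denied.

DTI = 1,505/3,800 = 39.6% ≤ 41%
Credit score 643 ≥ 600 (meets)
Reserves: 5,800 ÷ 360 = 16.1 months (meets 3-month minimum)
Employment 73 ≥ 12 months
All criteria satisfied.

Approved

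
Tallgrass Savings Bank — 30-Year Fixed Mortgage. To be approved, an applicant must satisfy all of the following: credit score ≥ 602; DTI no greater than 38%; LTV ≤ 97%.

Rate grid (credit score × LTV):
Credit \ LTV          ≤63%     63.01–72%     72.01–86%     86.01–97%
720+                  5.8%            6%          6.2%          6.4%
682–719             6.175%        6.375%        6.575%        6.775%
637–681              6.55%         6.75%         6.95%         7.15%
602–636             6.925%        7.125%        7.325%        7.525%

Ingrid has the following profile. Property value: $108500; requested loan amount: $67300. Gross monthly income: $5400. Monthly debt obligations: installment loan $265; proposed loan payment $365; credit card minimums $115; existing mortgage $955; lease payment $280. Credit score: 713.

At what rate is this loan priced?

6.175%

Credit score 713 ≥ 602; Total monthly debts = (265 + 365 + 115 + 955 + 280) = 1,980. DTI: 1,980 ÷ 5,400 = 36.7%, within the 38% cap
Loan-to-value = 67,300/108,500 = 62% — pass (97% max)
Row: 713 falls in 682–719. Column: 62% falls in ≤63%. Rate = 6.175%.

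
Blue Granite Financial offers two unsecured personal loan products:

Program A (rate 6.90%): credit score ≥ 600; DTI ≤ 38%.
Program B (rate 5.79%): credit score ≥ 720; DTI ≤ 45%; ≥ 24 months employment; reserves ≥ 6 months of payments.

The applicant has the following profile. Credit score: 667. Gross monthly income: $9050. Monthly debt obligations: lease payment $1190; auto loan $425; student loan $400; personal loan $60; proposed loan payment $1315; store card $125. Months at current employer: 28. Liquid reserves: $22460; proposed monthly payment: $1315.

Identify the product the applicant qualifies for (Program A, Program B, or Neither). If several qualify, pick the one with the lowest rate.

Neither

Total debts = (1,190 + 425 + 400 + 60 + 1,315 + 125) = 3,515; DTI = 3,515/9,050 = 38.8%.
Reserves = 22,460/1,315 = 17.1 months.
Program A: score 667 ≥ 600; DTI 38.8% > 38% → does not qualify.
Program B: score 667 < 720; DTI 38.8% ≤ 45%; employment 28 ≥ 24 mo; reserves 17.1 ≥ 6 mo → does not qualify.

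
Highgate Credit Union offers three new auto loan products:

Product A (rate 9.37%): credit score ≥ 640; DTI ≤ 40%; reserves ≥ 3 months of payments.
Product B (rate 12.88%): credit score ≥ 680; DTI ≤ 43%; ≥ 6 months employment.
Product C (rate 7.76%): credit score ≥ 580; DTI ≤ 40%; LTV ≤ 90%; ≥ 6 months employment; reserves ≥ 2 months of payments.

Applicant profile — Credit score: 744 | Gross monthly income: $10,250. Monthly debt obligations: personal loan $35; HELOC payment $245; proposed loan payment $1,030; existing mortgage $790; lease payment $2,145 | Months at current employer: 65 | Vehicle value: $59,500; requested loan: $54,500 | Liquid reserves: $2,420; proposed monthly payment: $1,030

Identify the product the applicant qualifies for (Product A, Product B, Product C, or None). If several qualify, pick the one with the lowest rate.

Total debts = (35 + 245 + 1,030 + 790 + 2,145) = 4,245; DTI = 4,245/10,250 = 41.4%.
LTV = 54,500/59,500 = 91.6%.
Reserves = 2,420/1,030 = 2.3 months.
Product A: score 744 ≥ 640; DTI 41.4% > 40%; reserves 2.3 < 3 mo → does not qualify.
Product B: score 744 ≥ 680; DTI 41.4% ≤ 43%; employment 65 ≥ 6 mo → qualifies.
Product C: score 744 ≥ 580; DTI 41.4% > 40%; LTV 91.6% > 90%; employment 65 ≥ 6 mo; reserves 2.3 ≥ 2 mo → does not qualify.

Product B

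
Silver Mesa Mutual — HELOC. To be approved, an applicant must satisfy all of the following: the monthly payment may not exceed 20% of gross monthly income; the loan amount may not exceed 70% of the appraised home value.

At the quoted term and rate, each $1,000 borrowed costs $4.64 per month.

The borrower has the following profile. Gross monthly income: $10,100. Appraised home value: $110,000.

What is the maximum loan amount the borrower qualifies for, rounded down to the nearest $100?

$77,000

Payment cap: 20% × $10,100 = $2,020/month.
At $4.64 per $1,000, that supports 2,020/4.64 × 1,000 ≈ $435,344 → $435,300.
LTV cap: 70% × $110,000 = $77,000 → $77,000.
Binding constraint: loan-to-value.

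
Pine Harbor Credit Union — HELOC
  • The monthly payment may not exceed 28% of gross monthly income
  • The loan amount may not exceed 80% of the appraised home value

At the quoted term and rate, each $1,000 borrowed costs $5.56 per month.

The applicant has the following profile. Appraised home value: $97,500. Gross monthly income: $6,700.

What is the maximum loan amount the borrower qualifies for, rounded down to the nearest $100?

Payment cap: 28% × $6,700 = $1,876/month.
At $5.56 per $1,000, that supports 1,876/5.56 × 1,000 ≈ $337,410 → $337,400.
LTV cap: 80% × $97,500 = $78,000 → $78,000.
Binding constraint: loan-to-value.

$78,000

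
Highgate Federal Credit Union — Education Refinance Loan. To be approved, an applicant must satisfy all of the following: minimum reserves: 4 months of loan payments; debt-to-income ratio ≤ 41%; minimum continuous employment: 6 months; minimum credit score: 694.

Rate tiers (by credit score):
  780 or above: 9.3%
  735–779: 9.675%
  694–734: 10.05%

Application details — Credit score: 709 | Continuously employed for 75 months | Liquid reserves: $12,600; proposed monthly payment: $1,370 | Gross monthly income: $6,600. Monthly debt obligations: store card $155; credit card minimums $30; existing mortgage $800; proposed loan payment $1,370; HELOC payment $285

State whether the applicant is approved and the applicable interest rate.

Approved at 10.05%

Credit score 709 ≥ 694 (meets minimum)
Reserves: 12,600 ÷ 1,370 = 9.2 months (meets 4-month minimum)
Employment 75 ≥ 6 months
Total monthly debts = (155 + 30 + 800 + 1,370 + 285) = 2,640. Debt-to-income = 2,640/6,600 = 40% — meets 41% limit
All requirements met. Score 709 falls in the 694–734 tier → 10.05%.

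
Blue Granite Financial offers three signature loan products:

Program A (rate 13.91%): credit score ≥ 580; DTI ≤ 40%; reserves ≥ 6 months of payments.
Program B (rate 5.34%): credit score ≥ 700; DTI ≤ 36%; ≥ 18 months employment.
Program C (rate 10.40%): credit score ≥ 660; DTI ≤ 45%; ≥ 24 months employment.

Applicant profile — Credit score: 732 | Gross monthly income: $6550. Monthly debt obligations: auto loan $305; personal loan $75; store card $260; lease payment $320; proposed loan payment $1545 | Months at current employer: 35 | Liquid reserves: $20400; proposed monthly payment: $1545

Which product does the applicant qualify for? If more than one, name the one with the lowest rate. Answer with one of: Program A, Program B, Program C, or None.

Total debts = (305 + 75 + 260 + 320 + 1,545) = 2,505; DTI = 2,505/6,550 = 38.2%.
Reserves = 20,400/1,545 = 13.2 months.
Program A: score 732 ≥ 580; DTI 38.2% ≤ 40%; reserves 13.2 ≥ 6 mo → qualifies.
Program B: score 732 ≥ 700; DTI 38.2% > 36%; employment 35 ≥ 18 mo → does not qualify.
Program C: score 732 ≥ 660; DTI 38.2% ≤ 45%; employment 35 ≥ 24 mo → qualifies.
Qualifying: Program A, Program C. Lowest rate is 10.40% → Program C.

Program C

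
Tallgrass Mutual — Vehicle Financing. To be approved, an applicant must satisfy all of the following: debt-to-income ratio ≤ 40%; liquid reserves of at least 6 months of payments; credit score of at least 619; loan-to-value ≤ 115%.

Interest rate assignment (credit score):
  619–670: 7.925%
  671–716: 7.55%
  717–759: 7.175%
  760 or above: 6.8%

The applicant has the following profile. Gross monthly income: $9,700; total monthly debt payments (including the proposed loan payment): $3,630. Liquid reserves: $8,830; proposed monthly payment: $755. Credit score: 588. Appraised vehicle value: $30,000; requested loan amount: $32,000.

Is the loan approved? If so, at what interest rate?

Credit score 588 < 619 (below minimum)
LTV = 32,000/30,000 = 106.7% ≤ 115%
Reserves = 8,830/755 = 11.7 months ≥ 6
DTI = 3,630/9,700 = 37.4% ≤ 40%
Not all requirements met → denied.

Denied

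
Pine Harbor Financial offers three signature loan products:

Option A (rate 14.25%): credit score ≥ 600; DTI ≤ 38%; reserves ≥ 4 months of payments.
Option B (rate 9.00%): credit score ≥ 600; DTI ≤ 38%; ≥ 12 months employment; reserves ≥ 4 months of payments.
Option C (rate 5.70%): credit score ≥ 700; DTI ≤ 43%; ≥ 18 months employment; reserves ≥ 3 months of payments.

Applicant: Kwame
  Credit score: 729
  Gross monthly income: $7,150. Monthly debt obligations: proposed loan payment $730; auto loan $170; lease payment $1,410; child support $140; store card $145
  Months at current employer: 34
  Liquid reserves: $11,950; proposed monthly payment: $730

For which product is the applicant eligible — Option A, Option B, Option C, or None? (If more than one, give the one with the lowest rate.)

Total debts = (730 + 170 + 1,410 + 140 + 145) = 2,595; DTI = 2,595/7,150 = 36.3%.
Reserves = 11,950/730 = 16.4 months.
Option A: score 729 ≥ 600; DTI 36.3% ≤ 38%; reserves 16.4 ≥ 4 mo → qualifies.
Option B: score 729 ≥ 600; DTI 36.3% ≤ 38%; employment 34 ≥ 12 mo; reserves 16.4 ≥ 4 mo → qualifies.
Option C: score 729 ≥ 700; DTI 36.3% ≤ 43%; employment 34 ≥ 18 mo; reserves 16.4 ≥ 3 mo → qualifies.
Qualifying: Option A, Option B, Option C. Lowest rate is 5.70% → Option C.

Option C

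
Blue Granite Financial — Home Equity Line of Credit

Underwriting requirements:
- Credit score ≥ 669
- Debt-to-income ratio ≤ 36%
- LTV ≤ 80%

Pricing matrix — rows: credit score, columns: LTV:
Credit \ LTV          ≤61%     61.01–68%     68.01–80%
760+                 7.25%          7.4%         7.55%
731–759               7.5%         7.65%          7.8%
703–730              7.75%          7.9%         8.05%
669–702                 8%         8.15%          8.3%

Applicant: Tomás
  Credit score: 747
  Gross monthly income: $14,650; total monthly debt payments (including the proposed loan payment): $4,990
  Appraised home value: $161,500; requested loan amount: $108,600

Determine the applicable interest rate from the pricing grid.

Credit score 747 ≥ 669; DTI = 4,990/14,650 = 34.1% ≤ 36%
LTV = 108,600/161,500 = 67.2% ≤ 80%
Row: 747 falls in 731–759. Column: 67.2% falls in 61.01–68%. Rate = 7.65%.

7.65%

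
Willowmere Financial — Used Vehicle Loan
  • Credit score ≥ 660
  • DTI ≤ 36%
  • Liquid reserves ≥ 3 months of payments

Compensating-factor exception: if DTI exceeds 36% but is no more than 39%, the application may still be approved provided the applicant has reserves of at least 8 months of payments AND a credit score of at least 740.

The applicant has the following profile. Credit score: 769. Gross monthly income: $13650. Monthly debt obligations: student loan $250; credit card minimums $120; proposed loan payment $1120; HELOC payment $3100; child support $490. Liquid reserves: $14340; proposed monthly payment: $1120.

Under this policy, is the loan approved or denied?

Credit score 769 ≥ 660 (meets base)
Total debts = (250 + 120 + 1,120 + 3,100 + 490) = 5,080. DTI = 5,080/13,650 = 37.2% > 36% — standard DTI limit exceeded.
Liquid reserves cover 14,340/1,120 = 12.8 months — ≥ 3 required
DTI 37.2% is within the 36%–39% exception band; checking compensating factors.
Reserves 12.8 ≥ 8 months; credit score 769 ≥ 740.
Both override conditions satisfied; DTI exception granted.

Approved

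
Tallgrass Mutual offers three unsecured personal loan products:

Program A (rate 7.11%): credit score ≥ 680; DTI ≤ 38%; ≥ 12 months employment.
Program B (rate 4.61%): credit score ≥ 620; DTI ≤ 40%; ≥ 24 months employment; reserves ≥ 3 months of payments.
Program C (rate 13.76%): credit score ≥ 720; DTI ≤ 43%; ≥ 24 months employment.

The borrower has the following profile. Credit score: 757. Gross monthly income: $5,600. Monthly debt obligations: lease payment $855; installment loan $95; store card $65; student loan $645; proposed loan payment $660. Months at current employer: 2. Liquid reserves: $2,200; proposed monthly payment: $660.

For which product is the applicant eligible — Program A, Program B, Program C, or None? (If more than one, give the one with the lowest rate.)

Total debts = (855 + 95 + 65 + 645 + 660) = 2,320; DTI = 2,320/5,600 = 41.4%.
Reserves = 2,200/660 = 3.3 months.
Program A: score 757 ≥ 680; DTI 41.4% > 38%; employment 2 < 12 mo → does not qualify.
Program B: score 757 ≥ 620; DTI 41.4% > 40%; employment 2 < 24 mo; reserves 3.3 ≥ 3 mo → does not qualify.
Program C: score 757 ≥ 720; DTI 41.4% ≤ 43%; employment 2 < 24 mo → does not qualify.

None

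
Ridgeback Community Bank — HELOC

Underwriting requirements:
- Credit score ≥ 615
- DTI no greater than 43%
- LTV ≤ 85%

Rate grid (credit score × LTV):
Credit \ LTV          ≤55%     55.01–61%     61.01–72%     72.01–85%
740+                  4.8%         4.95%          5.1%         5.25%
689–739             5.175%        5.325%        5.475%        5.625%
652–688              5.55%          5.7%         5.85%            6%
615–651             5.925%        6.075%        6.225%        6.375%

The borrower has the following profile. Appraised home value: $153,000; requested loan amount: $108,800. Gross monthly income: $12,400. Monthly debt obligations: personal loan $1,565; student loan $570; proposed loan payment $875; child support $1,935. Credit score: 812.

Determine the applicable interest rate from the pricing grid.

Credit score 812 ≥ 615; Total monthly debts = (1,565 + 570 + 875 + 1,935) = 4,945. Debt-to-income = 4,945/12,400 = 39.9% — meets 43% limit
LTV = 108,800/153,000 = 71.1% ≤ 85%
Score 812 is in the 740+ band; LTV 71.1% is in the 61.01–72% band → 5.1%.

5.1%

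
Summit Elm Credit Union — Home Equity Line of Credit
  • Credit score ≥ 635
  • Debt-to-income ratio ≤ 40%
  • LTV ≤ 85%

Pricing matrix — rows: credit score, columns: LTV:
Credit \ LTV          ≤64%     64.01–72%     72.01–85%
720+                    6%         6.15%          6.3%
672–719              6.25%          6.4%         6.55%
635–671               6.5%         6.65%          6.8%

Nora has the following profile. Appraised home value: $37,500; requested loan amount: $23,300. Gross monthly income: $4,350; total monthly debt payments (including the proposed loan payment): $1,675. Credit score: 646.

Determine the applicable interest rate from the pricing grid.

Credit score 646 ≥ 635; DTI = 1,675/4,350 = 38.5% ≤ 40%
LTV: 23,300 ÷ 37,500 = 62.1%, within 85% cap
Row: 646 falls in 635–671. Column: 62.1% falls in ≤64%. Rate = 6.5%.

6.5%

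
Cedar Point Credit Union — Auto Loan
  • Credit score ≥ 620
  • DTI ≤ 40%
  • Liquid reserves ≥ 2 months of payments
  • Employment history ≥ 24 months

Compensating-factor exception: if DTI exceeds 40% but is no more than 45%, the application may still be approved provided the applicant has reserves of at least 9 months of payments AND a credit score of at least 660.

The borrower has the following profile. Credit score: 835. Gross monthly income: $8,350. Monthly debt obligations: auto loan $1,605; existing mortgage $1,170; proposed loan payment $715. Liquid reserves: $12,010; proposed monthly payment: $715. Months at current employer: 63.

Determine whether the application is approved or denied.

Approved

Credit score 835 ≥ 620 (meets base)
Total debts = (1,605 + 1,170 + 715) = 3,490. DTI = 3,490/8,350 = 41.8% > 40% — standard DTI limit exceeded.
Reserves: 12,010 ÷ 715 = 16.8 months (meets 2-month minimum)
Employment 63 ≥ 24 months
DTI 41.8% is within the 40%–45% exception band; checking compensating factors.
Override check — reserves: 16.8 mo (ok); score: 835 (ok).
Both override conditions satisfied; DTI exception granted.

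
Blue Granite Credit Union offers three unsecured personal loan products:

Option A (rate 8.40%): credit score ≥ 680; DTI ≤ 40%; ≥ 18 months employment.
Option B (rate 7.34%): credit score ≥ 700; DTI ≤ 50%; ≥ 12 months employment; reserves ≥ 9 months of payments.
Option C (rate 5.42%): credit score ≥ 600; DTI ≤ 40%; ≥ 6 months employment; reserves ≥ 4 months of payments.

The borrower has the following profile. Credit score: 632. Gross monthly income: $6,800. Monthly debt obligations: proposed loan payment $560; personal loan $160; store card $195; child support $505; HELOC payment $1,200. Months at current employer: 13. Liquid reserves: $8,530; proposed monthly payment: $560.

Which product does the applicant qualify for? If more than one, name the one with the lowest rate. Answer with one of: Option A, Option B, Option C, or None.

Option C

Total debts = (560 + 160 + 195 + 505 + 1,200) = 2,620; DTI = 2,620/6,800 = 38.5%.
Reserves = 8,530/560 = 15.2 months.
Option A: score 632 < 680; DTI 38.5% ≤ 40%; employment 13 < 18 mo → does not qualify.
Option B: score 632 < 700; DTI 38.5% ≤ 50%; employment 13 ≥ 12 mo; reserves 15.2 ≥ 9 mo → does not qualify.
Option C: score 632 ≥ 600; DTI 38.5% ≤ 40%; employment 13 ≥ 6 mo; reserves 15.2 ≥ 4 mo → qualifies.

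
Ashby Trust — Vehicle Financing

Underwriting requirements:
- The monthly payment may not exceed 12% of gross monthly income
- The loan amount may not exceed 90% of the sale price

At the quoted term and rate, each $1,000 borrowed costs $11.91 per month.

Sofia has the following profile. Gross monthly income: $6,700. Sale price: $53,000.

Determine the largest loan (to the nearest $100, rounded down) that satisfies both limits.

Payment cap: 12% × $6,700 = $804/month.
At $11.91 per $1,000, that supports 804/11.91 × 1,000 ≈ $67,506 → $67,500.
LTV cap: 90% × $53,000 = $47,700 → $47,700.
Binding constraint: loan-to-value.

$47,700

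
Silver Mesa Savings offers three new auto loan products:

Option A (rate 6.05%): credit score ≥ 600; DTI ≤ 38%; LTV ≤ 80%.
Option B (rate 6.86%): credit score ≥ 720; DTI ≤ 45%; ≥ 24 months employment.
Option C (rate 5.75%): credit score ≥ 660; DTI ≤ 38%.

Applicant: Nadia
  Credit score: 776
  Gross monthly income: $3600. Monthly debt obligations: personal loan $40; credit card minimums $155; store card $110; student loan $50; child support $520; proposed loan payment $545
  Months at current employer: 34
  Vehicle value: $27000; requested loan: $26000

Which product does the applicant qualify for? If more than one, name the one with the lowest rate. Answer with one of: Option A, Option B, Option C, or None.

Option B

Total debts = (40 + 155 + 110 + 50 + 520 + 545) = 1,420; DTI = 1,420/3,600 = 39.4%.
LTV = 26,000/27,000 = 96.3%.
Option A: score 776 ≥ 600; DTI 39.4% > 38%; LTV 96.3% > 80% → does not qualify.
Option B: score 776 ≥ 720; DTI 39.4% ≤ 45%; employment 34 ≥ 24 mo → qualifies.
Option C: score 776 ≥ 660; DTI 39.4% > 38% → does not qualify.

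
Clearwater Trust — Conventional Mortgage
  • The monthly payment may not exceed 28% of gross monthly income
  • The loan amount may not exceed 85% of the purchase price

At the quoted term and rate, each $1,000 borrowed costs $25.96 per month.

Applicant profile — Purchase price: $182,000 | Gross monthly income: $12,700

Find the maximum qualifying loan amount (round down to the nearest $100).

$136,900

Payment cap: 28% × $12,700 = $3,556/month.
At $25.96 per $1,000, that supports 3,556/25.96 × 1,000 ≈ $136,979 → $136,900.
LTV cap: 85% × $182,000 = $154,700 → $154,700.
Binding constraint: payment-to-income.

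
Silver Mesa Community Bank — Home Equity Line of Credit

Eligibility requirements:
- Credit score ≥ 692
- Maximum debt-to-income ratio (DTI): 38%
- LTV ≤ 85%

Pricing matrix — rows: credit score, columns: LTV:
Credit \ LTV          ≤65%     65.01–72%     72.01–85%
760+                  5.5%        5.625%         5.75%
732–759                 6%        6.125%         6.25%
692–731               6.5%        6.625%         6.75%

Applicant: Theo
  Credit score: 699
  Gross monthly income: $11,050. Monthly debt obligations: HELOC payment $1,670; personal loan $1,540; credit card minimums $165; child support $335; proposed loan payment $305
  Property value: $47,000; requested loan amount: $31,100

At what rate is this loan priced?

6.625%

Credit score 699 ≥ 692; Total monthly debts = (1,670 + 1,540 + 165 + 335 + 305) = 4,015. DTI = 4,015/11,050 = 36.3% ≤ 38%
Loan-to-value = 31,100/47,000 = 66.2% — pass (85% max)
Score 699 is in the 692–731 band; LTV 66.2% is in the 65.01–72% band → 6.625%.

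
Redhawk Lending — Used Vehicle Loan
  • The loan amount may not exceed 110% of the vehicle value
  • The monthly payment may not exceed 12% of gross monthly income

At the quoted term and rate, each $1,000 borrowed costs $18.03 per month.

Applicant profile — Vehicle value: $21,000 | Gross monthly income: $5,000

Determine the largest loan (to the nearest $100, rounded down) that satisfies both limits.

Payment cap: 12% × $5,000 = $600/month.
At $18.03 per $1,000, that supports 600/18.03 × 1,000 ≈ $33,277 → $33,200.
LTV cap: 110% × $21,000 = $23,100 → $23,100.
Binding constraint: loan-to-value.

$23,100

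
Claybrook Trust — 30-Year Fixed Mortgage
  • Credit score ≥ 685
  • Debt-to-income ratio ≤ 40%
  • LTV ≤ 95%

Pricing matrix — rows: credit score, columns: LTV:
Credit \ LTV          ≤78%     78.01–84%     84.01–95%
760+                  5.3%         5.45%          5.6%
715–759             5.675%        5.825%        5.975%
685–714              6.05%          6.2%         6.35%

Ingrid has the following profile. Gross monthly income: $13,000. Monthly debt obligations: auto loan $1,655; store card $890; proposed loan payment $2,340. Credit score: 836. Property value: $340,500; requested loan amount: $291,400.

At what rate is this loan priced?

Credit score 836 ≥ 685; Total monthly debts = (1,655 + 890 + 2,340) = 4,885. DTI: 4,885 ÷ 13,000 = 37.6%, within the 40% cap
LTV = 291,400/340,500 = 85.6% ≤ 95%
Credit 836 → row 760+; LTV 85.6% → column 84.01–95%. Grid cell → 5.6%.

5.6%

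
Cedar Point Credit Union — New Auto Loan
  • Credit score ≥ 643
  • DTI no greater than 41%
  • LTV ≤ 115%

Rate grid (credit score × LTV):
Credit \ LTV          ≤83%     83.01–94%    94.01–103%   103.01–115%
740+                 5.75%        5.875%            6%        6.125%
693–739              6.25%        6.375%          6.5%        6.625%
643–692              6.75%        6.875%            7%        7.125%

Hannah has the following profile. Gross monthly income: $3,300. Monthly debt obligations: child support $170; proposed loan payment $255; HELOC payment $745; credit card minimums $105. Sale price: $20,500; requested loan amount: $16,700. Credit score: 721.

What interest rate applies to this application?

6.25%

Credit score 721 ≥ 643; Total monthly debts = (170 + 255 + 745 + 105) = 1,275. DTI = 1,275/3,300 = 38.6% ≤ 41%
Loan-to-value = 16,700/20,500 = 81.5% — pass (115% max)
Score 721 is in the 693–739 band; LTV 81.5% is in the ≤83% band → 6.25%.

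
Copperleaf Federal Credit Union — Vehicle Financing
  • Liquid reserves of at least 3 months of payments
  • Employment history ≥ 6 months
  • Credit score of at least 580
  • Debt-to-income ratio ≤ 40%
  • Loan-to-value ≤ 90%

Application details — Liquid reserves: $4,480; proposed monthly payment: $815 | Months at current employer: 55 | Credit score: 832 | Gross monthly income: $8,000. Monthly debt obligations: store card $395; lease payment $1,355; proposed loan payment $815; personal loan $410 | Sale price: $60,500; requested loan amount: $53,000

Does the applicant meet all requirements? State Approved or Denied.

Liquid reserves cover 4,480/815 = 5.5 months — ≥ 3 required
Employment 55 ≥ 6 months
Credit score 832 ≥ 580 (meets)
Total monthly debts = (395 + 1,355 + 815 + 410) = 2,975. Debt-to-income = 2,975/8,000 = 37.2% — meets 40% limit
LTV: 53,000 ÷ 60,500 = 87.6%, within 90% cap
All criteria satisfied.

Approved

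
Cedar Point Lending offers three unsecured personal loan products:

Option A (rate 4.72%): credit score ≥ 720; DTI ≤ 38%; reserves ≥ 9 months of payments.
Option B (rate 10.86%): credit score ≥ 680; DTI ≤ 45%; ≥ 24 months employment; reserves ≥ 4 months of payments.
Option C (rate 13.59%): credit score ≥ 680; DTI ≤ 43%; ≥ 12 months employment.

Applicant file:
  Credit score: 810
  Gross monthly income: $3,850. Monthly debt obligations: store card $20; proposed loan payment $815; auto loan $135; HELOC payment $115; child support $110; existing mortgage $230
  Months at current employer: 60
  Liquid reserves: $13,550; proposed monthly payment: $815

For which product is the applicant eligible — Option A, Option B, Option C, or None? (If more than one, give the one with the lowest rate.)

Option A

Total debts = (20 + 815 + 135 + 115 + 110 + 230) = 1,425; DTI = 1,425/3,850 = 37%.
Reserves = 13,550/815 = 16.6 months.
Option A: score 810 ≥ 720; DTI 37% ≤ 38%; reserves 16.6 ≥ 9 mo → qualifies.
Option B: score 810 ≥ 680; DTI 37% ≤ 45%; employment 60 ≥ 24 mo; reserves 16.6 ≥ 4 mo → qualifies.
Option C: score 810 ≥ 680; DTI 37% ≤ 43%; employment 60 ≥ 12 mo → qualifies.
Qualifying: Option A, Option B, Option C. Lowest rate is 4.72% → Option A.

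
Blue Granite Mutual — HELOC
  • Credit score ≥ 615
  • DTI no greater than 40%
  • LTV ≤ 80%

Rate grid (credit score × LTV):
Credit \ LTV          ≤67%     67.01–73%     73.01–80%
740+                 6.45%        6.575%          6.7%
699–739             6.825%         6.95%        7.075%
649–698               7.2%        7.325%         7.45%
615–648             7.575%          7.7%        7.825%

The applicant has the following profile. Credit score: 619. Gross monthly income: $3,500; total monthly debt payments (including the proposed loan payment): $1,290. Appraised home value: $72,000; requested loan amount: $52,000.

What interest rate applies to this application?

7.7%

Credit score 619 ≥ 615; DTI = 1,290/3,500 = 36.9% ≤ 40%
LTV: 52,000 ÷ 72,000 = 72.2%, within 80% cap
Score 619 is in the 615–648 band; LTV 72.2% is in the 67.01–73% band → 7.7%.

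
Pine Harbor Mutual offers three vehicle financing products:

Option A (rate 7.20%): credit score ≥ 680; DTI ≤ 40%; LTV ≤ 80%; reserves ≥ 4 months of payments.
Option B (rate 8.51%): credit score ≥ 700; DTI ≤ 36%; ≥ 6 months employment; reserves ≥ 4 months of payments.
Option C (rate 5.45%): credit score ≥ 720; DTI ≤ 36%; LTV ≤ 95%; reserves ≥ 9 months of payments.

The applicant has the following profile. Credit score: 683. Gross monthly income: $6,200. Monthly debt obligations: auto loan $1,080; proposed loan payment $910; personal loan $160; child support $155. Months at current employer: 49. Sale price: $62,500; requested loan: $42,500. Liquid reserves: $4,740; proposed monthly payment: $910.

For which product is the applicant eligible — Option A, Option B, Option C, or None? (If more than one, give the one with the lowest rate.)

Total debts = (1,080 + 910 + 160 + 155) = 2,305; DTI = 2,305/6,200 = 37.2%.
LTV = 42,500/62,500 = 68%.
Reserves = 4,740/910 = 5.2 months.
Option A: score 683 ≥ 680; DTI 37.2% ≤ 40%; LTV 68% ≤ 80%; reserves 5.2 ≥ 4 mo → qualifies.
Option B: score 683 < 700; DTI 37.2% > 36%; employment 49 ≥ 6 mo; reserves 5.2 ≥ 4 mo → does not qualify.
Option C: score 683 < 720; DTI 37.2% > 36%; LTV 68% ≤ 95%; reserves 5.2 < 9 mo → does not qualify.

Option A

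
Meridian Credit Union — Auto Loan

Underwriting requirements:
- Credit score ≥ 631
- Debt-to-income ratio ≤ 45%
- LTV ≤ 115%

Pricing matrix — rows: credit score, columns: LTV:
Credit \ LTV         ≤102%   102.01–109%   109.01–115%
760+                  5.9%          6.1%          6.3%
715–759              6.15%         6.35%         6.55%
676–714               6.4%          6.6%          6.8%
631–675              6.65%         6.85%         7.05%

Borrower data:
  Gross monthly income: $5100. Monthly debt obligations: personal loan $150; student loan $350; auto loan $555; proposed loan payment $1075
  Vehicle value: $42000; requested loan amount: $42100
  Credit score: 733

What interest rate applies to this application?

Credit score 733 ≥ 631; Total monthly debts = (150 + 350 + 555 + 1,075) = 2,130. Debt-to-income = 2,130/5,100 = 41.8% — meets 45% limit
LTV: 42,100 ÷ 42,000 = 100.2%, within 115% cap
Score 733 is in the 715–759 band; LTV 100.2% is in the ≤102% band → 6.15%.

6.15%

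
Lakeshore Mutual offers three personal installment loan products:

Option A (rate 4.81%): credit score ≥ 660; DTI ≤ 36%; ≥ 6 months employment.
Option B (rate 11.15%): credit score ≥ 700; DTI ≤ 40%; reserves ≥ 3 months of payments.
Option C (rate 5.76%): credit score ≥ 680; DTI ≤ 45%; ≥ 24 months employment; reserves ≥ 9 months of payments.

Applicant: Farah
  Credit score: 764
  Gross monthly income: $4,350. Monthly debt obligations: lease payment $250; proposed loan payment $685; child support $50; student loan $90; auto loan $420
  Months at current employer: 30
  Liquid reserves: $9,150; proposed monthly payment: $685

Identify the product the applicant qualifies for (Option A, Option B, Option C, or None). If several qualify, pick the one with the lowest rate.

Total debts = (250 + 685 + 50 + 90 + 420) = 1,495; DTI = 1,495/4,350 = 34.4%.
Reserves = 9,150/685 = 13.4 months.
Option A: score 764 ≥ 660; DTI 34.4% ≤ 36%; employment 30 ≥ 6 mo → qualifies.
Option B: score 764 ≥ 700; DTI 34.4% ≤ 40%; reserves 13.4 ≥ 3 mo → qualifies.
Option C: score 764 ≥ 680; DTI 34.4% ≤ 45%; employment 30 ≥ 24 mo; reserves 13.4 ≥ 9 mo → qualifies.
Qualifying: Option A, Option B, Option C. Lowest rate is 4.81% → Option A.

Option A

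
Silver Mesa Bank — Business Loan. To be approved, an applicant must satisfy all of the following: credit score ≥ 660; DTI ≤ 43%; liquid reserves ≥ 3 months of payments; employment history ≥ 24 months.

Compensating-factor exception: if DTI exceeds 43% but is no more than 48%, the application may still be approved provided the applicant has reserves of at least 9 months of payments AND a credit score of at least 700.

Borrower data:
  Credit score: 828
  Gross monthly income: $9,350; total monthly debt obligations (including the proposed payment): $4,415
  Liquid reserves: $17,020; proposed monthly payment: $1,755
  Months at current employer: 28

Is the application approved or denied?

Credit score 828 ≥ 660 (meets base)
DTI = 4,415/9,350 = 47.2% > 43% — standard DTI limit exceeded.
Liquid reserves cover 17,020/1,755 = 9.7 months — ≥ 3 required
Employment 28 ≥ 24 months
47.2% falls in the override range (43%–48%), so the compensating-factor test applies.
Reserves 9.7 ≥ 9 months; credit score 828 ≥ 700.
Both compensating conditions met → exception applies.

Approved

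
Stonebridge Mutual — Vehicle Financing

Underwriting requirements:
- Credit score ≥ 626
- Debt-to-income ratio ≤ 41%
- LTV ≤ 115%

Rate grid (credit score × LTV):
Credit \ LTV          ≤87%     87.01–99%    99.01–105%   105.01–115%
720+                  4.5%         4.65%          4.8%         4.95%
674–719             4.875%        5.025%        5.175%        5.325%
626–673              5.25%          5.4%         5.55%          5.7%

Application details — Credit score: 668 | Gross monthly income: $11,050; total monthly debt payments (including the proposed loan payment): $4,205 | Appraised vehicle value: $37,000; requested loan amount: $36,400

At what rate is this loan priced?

Credit score 668 ≥ 626; Debt-to-income = 4,205/11,050 = 38.1% — meets 41% limit
Loan-to-value = 36,400/37,000 = 98.4% — pass (115% max)
Score 668 is in the 626–673 band; LTV 98.4% is in the 87.01–99% band → 5.4%.

5.4%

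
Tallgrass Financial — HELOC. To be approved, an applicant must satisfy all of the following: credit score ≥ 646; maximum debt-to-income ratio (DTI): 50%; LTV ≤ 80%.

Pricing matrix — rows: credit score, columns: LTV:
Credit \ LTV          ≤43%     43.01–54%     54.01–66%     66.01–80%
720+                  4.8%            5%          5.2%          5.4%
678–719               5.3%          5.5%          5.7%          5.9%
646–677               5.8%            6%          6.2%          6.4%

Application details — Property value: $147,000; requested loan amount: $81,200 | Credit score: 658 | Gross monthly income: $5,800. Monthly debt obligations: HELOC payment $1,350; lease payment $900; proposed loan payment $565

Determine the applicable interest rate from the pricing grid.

Credit score 658 ≥ 646; Total monthly debts = (1,350 + 900 + 565) = 2,815. DTI = 2,815/5,800 = 48.5% ≤ 50%
LTV: 81,200 ÷ 147,000 = 55.2%, within 80% cap
Score 658 is in the 646–677 band; LTV 55.2% is in the 54.01–66% band → 6.2%.

6.2%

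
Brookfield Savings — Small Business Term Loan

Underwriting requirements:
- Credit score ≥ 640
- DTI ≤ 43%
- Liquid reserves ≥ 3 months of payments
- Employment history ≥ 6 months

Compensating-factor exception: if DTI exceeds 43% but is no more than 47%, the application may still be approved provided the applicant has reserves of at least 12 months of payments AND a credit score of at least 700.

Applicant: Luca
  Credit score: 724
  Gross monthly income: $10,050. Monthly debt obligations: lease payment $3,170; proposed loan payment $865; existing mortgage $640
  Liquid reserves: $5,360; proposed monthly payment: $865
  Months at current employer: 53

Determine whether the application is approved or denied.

Credit score 724 ≥ 640 (meets base)
Total debts = (3,170 + 865 + 640) = 4,675. DTI: 4,675 ÷ 10,050 = 46.5%, over the 43% base limit.
Reserves: 5,360 ÷ 865 = 6.2 months (meets 3-month minimum)
Employment 53 ≥ 6 months
DTI 46.5% is within the 43%–47% exception band; checking compensating factors.
Override check — reserves: 6.2 mo (short of 12); score: 724 (ok).
Override conditions not both satisfied; exception does not apply.

Denied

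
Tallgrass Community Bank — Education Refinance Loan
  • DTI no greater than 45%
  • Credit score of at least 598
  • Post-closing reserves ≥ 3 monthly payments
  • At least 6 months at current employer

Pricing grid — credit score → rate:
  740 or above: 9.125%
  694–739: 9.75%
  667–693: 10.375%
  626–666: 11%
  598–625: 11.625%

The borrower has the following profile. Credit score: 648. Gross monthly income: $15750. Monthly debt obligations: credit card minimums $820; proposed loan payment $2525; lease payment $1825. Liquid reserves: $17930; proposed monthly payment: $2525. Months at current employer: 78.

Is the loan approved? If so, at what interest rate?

Credit score 648 ≥ 598 (meets minimum)
Employment 78 ≥ 6 months
Reserves = 17,930/2,525 = 7.1 months ≥ 3
Total monthly debts = (820 + 2,525 + 1,825) = 5,170. DTI = 5,170/15,750 = 32.8% ≤ 45%
All requirements met. Score 648 falls in the 626–666 tier → 11%.

Approved at 11%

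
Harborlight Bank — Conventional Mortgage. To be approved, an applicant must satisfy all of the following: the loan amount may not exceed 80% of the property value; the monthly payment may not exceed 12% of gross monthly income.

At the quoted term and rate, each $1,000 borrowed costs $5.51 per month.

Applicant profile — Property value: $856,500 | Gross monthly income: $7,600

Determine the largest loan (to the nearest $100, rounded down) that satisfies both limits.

Payment cap: 12% × $7,600 = $912/month.
At $5.51 per $1,000, that supports 912/5.51 × 1,000 ≈ $165,517 → $165,500.
LTV cap: 80% × $856,500 = $685,200 → $685,200.
Binding constraint: payment-to-income.

$165,500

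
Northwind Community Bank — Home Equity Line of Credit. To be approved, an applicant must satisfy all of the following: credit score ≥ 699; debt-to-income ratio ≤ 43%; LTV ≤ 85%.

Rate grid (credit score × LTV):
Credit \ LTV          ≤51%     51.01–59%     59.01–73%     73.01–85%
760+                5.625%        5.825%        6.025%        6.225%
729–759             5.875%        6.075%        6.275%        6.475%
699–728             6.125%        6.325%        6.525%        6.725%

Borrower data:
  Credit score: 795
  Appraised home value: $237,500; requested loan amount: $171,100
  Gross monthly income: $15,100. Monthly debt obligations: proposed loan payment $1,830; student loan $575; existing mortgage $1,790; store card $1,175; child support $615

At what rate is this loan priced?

6.025%

Credit score 795 ≥ 699; Total monthly debts = (1,830 + 575 + 1,790 + 1,175 + 615) = 5,985. Debt-to-income = 5,985/15,100 = 39.6% — meets 43% limit
LTV = 171,100/237,500 = 72% ≤ 85%
Score 795 is in the 760+ band; LTV 72% is in the 59.01–73% band → 6.025%.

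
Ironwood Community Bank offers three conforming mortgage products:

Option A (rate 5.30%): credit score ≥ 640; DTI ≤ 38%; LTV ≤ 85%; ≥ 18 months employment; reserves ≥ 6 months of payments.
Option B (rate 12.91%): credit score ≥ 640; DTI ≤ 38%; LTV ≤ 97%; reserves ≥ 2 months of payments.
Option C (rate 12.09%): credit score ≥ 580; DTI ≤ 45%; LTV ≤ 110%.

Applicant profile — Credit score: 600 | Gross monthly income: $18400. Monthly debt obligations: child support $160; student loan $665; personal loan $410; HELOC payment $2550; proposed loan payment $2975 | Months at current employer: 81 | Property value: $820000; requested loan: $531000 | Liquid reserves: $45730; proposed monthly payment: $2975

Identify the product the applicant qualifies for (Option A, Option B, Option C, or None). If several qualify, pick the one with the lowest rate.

Option C

Total debts = (160 + 665 + 410 + 2,550 + 2,975) = 6,760; DTI = 6,760/18,400 = 36.7%.
LTV = 531,000/820,000 = 64.8%.
Reserves = 45,730/2,975 = 15.4 months.
Option A: score 600 < 640; DTI 36.7% ≤ 38%; LTV 64.8% ≤ 85%; employment 81 ≥ 18 mo; reserves 15.4 ≥ 6 mo → does not qualify.
Option B: score 600 < 640; DTI 36.7% ≤ 38%; LTV 64.8% ≤ 97%; reserves 15.4 ≥ 2 mo → does not qualify.
Option C: score 600 ≥ 580; DTI 36.7% ≤ 45%; LTV 64.8% ≤ 110% → qualifies.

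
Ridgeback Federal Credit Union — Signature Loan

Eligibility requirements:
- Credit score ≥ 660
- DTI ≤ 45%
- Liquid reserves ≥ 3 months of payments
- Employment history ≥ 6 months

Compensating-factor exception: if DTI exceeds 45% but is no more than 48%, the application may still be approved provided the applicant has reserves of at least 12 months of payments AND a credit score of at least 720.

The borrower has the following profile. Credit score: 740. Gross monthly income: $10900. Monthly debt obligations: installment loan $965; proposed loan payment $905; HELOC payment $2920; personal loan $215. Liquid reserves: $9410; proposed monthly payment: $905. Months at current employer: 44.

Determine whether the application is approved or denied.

Denied

Credit score 740 ≥ 660 (meets base)
Total debts = (965 + 905 + 2,920 + 215) = 5,005. DTI: 5,005 ÷ 10,900 = 45.9%, over the 45% base limit.
Liquid reserves cover 9,410/905 = 10.4 months — ≥ 3 required
Employment 44 ≥ 6 months
45.9% falls in the override range (45%–48%), so the compensating-factor test applies.
Override check — reserves: 10.4 mo (short of 12); score: 740 (ok).
Override conditions not both satisfied; exception does not apply.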